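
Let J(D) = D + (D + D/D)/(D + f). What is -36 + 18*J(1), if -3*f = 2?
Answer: 90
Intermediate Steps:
f = -2/3 (f = -1/3*2 = -2/3 ≈ -0.66667)
J(D) = D + (1 + D)/(-2/3 + D) (J(D) = D + (D + D/D)/(D - 2/3) = D + (D + 1)/(-2/3 + D) = D + (1 + D)/(-2/3 + D))
-36 + 18*J(1) = -36 + 18*((3 + 1 + 3*1**2)/(-2 + 3*1)) = -36 + 18*((3 + 1 + 3*1)/(-2 + 3)) = -36 + 18*((3 + 1 + 3)/1) = -36 + 18*(1*7) = -36 + 18*7 = -36 + 126 = 90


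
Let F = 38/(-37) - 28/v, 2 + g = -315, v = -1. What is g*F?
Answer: -316366/37 ≈ -8550.4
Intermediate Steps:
g = -317 (g = -2 - 315 = -317)
F = 998/37 (F = 38/(-37) - 28/(-1) = 38*(-1/37) - 28*(-1) = -38/37 + 28 = 998/37 ≈ 26.973)
g*F = -317*998/37 = -316366/37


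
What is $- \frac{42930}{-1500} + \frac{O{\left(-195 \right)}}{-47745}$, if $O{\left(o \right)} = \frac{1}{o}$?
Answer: $\frac{532920143}{18620550} \approx 28.62$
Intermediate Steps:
$- \frac{42930}{-1500} + \frac{O{\left(-195 \right)}}{-47745} = - \frac{42930}{-1500} + \frac{1}{\left(-195\right) \left(-47745\right)} = \left(-42930\right) \left(- \frac{1}{1500}\right) - - \frac{1}{9310275} = \frac{1431}{50} + \frac{1}{9310275} = \frac{532920143}{18620550}$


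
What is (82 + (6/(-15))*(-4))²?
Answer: 174724/25 ≈ 6989.0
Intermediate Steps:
(82 + (6/(-15))*(-4))² = (82 + (6*(-1/15))*(-4))² = (82 - ⅖*(-4))² = (82 + 8/5)² = (418/5)² = 174724/25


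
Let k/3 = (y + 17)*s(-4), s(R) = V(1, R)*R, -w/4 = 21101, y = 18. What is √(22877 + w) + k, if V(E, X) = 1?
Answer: -420 + I*√61527 ≈ -420.0 + 248.05*I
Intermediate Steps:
w = -84404 (w = -4*21101 = -84404)
s(R) = R (s(R) = 1*R = R)
k = -420 (k = 3*((18 + 17)*(-4)) = 3*(35*(-4)) = 3*(-140) = -420)
√(22877 + w) + k = √(22877 - 84404) - 420 = √(-61527) - 420 = I*√61527 - 420 = -420 + I*√61527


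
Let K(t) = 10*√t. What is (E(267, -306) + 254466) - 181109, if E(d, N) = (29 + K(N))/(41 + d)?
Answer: 22593985/308 + 15*I*√34/154 ≈ 73357.0 + 0.56795*I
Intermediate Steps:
E(d, N) = (29 + 10*√N)/(41 + d)
(E(267, -306) + 254466) - 181109 = ((29 + 10*√(-306))/(41 + 267) + 254466) - 181109 = ((29 + 10*(3*I*√34))/308 + 254466) - 181109 = ((29 + 30*I*√34)/308 + 254466) - 181109 = ((29/308 + 15*I*√34/154) + 254466) - 181109 = (78375557/308 + 15*I*√34/154) - 181109 = 22593985/308 + 15*I*√34/154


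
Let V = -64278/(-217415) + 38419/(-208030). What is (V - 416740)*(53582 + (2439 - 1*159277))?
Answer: 194623752439657138652/4522884245 ≈ 4.3031e+10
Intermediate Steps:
V = 1003777091/9045768490 (V = -64278*(-1/217415) + 38419*(-1/208030) = 64278/217415 - 38419/208030 = 1003777091/9045768490 ≈ 0.11097)
(V - 416740)*(53582 + (2439 - 1*159277)) = (1003777091/9045768490 - 416740)*(53582 + (2439 - 1*159277)) = -3769732556745509*(53582 + (2439 - 159277))/9045768490 = -3769732556745509*(53582 - 156838)/9045768490 = -3769732556745509/9045768490*(-103256) = 194623752439657138652/4522884245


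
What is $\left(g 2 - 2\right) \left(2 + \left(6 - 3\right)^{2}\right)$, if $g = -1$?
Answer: $-44$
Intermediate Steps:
$\left(g 2 - 2\right) \left(2 + \left(6 - 3\right)^{2}\right) = \left(\left(-1\right) 2 - 2\right) \left(2 + \left(6 - 3\right)^{2}\right) = \left(-2 - 2\right) \left(2 + 3^{2}\right) = - 4 \left(2 + 9\right) = \left(-4\right) 11 = -44$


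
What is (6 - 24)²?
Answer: 324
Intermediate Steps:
(6 - 24)² = (-18)² = 324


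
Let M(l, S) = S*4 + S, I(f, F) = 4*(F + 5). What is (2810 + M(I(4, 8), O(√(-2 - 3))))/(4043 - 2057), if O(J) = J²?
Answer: 2785/1986 ≈ 1.4023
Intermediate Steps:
I(f, F) = 20 + 4*F (I(f, F) = 4*(5 + F) = 20 + 4*F)
M(l, S) = 5*S (M(l, S) = 4*S + S = 5*S)
(2810 + M(I(4, 8), O(√(-2 - 3))))/(4043 - 2057) = (2810 + 5*(√(-2 - 3))²)/(4043 - 2057) = (2810 + 5*(√(-5))²)/1986 = (2810 + 5*(I*√5)²)*(1/1986) = (2810 + 5*(-5))*(1/1986) = (2810 - 25)*(1/1986) = 2785*(1/1986) = 2785/1986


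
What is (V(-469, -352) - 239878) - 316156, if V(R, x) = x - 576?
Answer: -556962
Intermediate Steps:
V(R, x) = -576 + x
(V(-469, -352) - 239878) - 316156 = ((-576 - 352) - 239878) - 316156 = (-928 - 239878) - 316156 = -240806 - 316156 = -556962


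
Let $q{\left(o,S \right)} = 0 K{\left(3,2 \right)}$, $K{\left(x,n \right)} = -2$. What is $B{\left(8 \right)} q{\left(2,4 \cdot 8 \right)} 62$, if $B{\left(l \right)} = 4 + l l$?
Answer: $0$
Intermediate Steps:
$B{\left(l \right)} = 4 + l^{2}$
$q{\left(o,S \right)} = 0$ ($q{\left(o,S \right)} = 0 \left(-2\right) = 0$)
$B{\left(8 \right)} q{\left(2,4 \cdot 8 \right)} 62 = \left(4 + 8^{2}\right) 0 \cdot 62 = \left(4 + 64\right) 0 \cdot 62 = 68 \cdot 0 \cdot 62 = 0 \cdot 62 = 0$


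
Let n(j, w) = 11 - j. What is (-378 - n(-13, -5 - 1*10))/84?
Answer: -67/14 ≈ -4.7857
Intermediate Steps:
(-378 - n(-13, -5 - 1*10))/84 = (-378 - (11 - 1*(-13)))/84 = (-378 - (11 + 13))*(1/84) = (-378 - 1*24)*(1/84) = (-378 - 24)*(1/84) = -402*1/84 = -67/14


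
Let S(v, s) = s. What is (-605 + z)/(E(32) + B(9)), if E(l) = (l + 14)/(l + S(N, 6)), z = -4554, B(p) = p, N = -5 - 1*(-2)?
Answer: -98021/194 ≈ -505.26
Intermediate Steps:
N = -3 (N = -5 + 2 = -3)
E(l) = (14 + l)/(6 + l) (E(l) = (l + 14)/(l + 6) = (14 + l)/(6 + l))
(-605 + z)/(E(32) + B(9)) = (-605 - 4554)/((14 + 32)/(6 + 32) + 9) = -5159/(46/38 + 9) = -5159/((1/38)*46 + 9) = -5159/(23/19 + 9) = -5159/194/19 = -5159*19/194 = -98021/194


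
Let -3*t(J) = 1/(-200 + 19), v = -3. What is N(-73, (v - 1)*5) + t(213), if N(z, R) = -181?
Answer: -98282/543 ≈ -181.00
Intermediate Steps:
t(J) = 1/543 (t(J) = -1/(3*(-200 + 19)) = -1/3/(-181) = -1/3*(-1/181) = 1/543)
N(-73, (v - 1)*5) + t(213) = -181 + 1/543 = -98282/543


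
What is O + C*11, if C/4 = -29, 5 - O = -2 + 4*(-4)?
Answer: -1253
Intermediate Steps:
O = 23 (O = 5 - (-2 + 4*(-4)) = 5 - (-2 - 16) = 5 - 1*(-18) = 5 + 18 = 23)
C = -116 (C = 4*(-29) = -116)
O + C*11 = 23 - 116*11 = 23 - 1276 = -1253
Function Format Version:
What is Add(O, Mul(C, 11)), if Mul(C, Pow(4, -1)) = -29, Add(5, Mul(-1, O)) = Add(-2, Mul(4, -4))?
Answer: -1253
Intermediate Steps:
O = 23 (O = Add(5, Mul(-1, Add(-2, Mul(4, -4)))) = Add(5, Mul(-1, Add(-2, -16))) = Add(5, Mul(-1, -18)) = Add(5, 18) = 23)
C = -116 (C = Mul(4, -29) = -116)
Add(O, Mul(C, 11)) = Add(23, Mul(-116, 11)) = Add(23, -1276) = -1253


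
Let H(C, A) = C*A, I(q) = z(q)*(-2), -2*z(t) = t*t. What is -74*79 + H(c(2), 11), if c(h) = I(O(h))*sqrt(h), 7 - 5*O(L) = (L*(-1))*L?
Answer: -5846 + 1331*sqrt(2)/25 ≈ -5770.7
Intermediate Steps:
z(t) = -t**2/2 (z(t) = -t*t/2 = -t**2/2)
O(L) = 7/5 + L**2/5 (O(L) = 7/5 - L*(-1)*L/5 = 7/5 - (-L)*L/5 = 7/5 - (-1)*L**2/5 = 7/5 + L**2/5)
I(q) = q**2 (I(q) = -q**2/2*(-2) = q**2)
c(h) = sqrt(h)*(7/5 + h**2/5)**2 (c(h) = (7/5 + h**2/5)**2*sqrt(h) = sqrt(h)*(7/5 + h**2/5)**2)
H(C, A) = A*C
-74*79 + H(c(2), 11) = -74*79 + 11*(sqrt(2)*(7 + 2**2)**2/25) = -5846 + 11*(sqrt(2)*(7 + 4)**2/25) = -5846 + 11*((1/25)*sqrt(2)*11**2) = -5846 + 11*((1/25)*sqrt(2)*121) = -5846 + 11*(121*sqrt(2)/25) = -5846 + 1331*sqrt(2)/25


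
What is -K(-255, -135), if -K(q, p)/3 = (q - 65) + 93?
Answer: -681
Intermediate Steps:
K(q, p) = -84 - 3*q (K(q, p) = -3*((q - 65) + 93) = -3*((-65 + q) + 93) = -3*(28 + q) = -84 - 3*q)
-K(-255, -135) = -(-84 - 3*(-255)) = -(-84 + 765) = -1*681 = -681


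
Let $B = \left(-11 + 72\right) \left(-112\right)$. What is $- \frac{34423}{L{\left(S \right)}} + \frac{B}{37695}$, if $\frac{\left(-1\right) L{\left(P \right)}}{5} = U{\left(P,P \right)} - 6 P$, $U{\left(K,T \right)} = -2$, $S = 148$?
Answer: $- \frac{37942211}{4792650} \approx -7.9167$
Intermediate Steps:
$B = -6832$ ($B = 61 \left(-112\right) = -6832$)
$L{\left(P \right)} = 10 + 30 P$ ($L{\left(P \right)} = - 5 \left(-2 - 6 P\right) = 10 + 30 P$)
$- \frac{34423}{L{\left(S \right)}} + \frac{B}{37695} = - \frac{34423}{10 + 30 \cdot 148} - \frac{6832}{37695} = - \frac{34423}{10 + 4440} - \frac{976}{5385} = - \frac{34423}{4450} - \frac{976}{5385} = - \frac{37942211}{4792650}$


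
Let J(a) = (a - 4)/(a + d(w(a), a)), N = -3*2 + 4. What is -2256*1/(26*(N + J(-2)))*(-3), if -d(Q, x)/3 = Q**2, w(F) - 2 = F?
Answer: 3384/13 ≈ 260.31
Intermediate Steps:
w(F) = 2 + F
N = -2 (N = -6 + 4 = -2)
d(Q, x) = -3*Q**2
J(a) = (-4 + a)/(a - 3*(2 + a)**2) (J(a) = (a - 4)/(a - 3*(2 + a)**2) = (-4 + a)/(a - 3*(2 + a)**2))
-2256*1/(26*(N + J(-2)))*(-3) = -2256*1/(26*(-2 + (-4 - 2)/(-2 - 3*(2 - 2)**2)))*(-3) = -2256*1/(26*(-2 - 6/(-2 - 3*0**2)))*(-3) = -2256*1/(26*(-2 - 6/(-2 - 3*0)))*(-3) = -2256*1/(26*(-2 - 6/(-2 + 0)))*(-3) = -2256*1/(26*(-2 - 6/(-2)))*(-3) = -2256*1/(26*(-2 - 1/2*(-6)))*(-3) = -2256*1/(26*(-2 + 3))*(-3) = -2256/(26*1)*(-3) = -2256/26*(-3) = -2256*1/26*(-3) = -1128/13*(-3) = 3384/13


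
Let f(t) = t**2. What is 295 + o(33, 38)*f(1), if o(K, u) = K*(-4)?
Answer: 163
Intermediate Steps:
o(K, u) = -4*K
295 + o(33, 38)*f(1) = 295 - 4*33*1**2 = 295 - 132*1 = 295 - 132 = 163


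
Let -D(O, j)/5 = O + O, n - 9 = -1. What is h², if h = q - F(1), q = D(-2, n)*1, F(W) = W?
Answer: 361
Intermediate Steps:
n = 8 (n = 9 - 1 = 8)
D(O, j) = -10*O (D(O, j) = -5*(O + O) = -10*O)
q = 20 (q = -10*(-2)*1 = 20*1 = 20)
h = 19 (h = 20 - 1*1 = 20 - 1 = 19)
h² = 19² = 361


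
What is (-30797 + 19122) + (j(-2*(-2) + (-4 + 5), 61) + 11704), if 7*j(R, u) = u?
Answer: 264/7 ≈ 37.714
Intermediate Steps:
j(R, u) = u/7
(-30797 + 19122) + (j(-2*(-2) + (-4 + 5), 61) + 11704) = (-30797 + 19122) + ((1/7)*61 + 11704) = -11675 + (61/7 + 11704) = -11675 + 81989/7 = 264/7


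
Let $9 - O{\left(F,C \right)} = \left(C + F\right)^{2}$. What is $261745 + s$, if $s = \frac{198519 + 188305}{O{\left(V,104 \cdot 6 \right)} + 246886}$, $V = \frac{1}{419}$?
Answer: $\frac{3273693176876233}{12507314877} \approx 2.6174 \cdot 10^{5}$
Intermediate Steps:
$V = \frac{1}{419} \approx 0.0023866$
$O{\left(F,C \right)} = 9 - \left(C + F\right)^{2}$
$s = - \frac{33955604132}{12507314877}$ ($s = \frac{198519 + 188305}{\left(9 - \left(104 \cdot 6 + \frac{1}{419}\right)^{2}\right) + 246886} = \frac{386824}{\left(9 - \left(624 + \frac{1}{419}\right)^{2}\right) + 246886} = \frac{386824}{\left(9 - \left(\frac{261457}{419}\right)^{2}\right) + 246886} = \frac{386824}{\left(9 - \frac{68359762849}{175561}\right) + 246886} = \frac{386824}{- \frac{68358182800}{175561} + 246886} = \frac{386824}{- \frac{25014629754}{175561}} = 386824 \left(- \frac{175561}{25014629754}\right) = - \frac{33955604132}{12507314877} \approx -2.7149$)
$261745 + s = 261745 - \frac{33955604132}{12507314877} = \frac{3273693176876233}{12507314877}$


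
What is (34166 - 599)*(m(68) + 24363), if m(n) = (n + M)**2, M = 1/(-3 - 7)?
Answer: 97255045347/100 ≈ 9.7255e+8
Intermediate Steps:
M = -1/10 (M = 1/(-10) = -1/10 ≈ -0.10000)
m(n) = (-1/10 + n)**2 (m(n) = (n - 1/10)**2 = (-1/10 + n)**2)
(34166 - 599)*(m(68) + 24363) = (34166 - 599)*((-1 + 10*68)**2/100 + 24363) = 33567*((-1 + 680)**2/100 + 24363) = 33567*((1/100)*679**2 + 24363) = 33567*((1/100)*461041 + 24363) = 33567*(461041/100 + 24363) = 33567*(2897341/100) = 97255045347/100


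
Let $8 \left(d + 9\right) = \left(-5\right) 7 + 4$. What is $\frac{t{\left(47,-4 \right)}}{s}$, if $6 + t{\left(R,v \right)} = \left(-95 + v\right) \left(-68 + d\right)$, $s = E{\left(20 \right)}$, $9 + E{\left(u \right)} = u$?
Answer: $\frac{64005}{88} \approx 727.33$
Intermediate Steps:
$E{\left(u \right)} = -9 + u$
$s = 11$ ($s = -9 + 20 = 11$)
$d = - \frac{103}{8}$ ($d = -9 + \frac{\left(-5\right) 7 + 4}{8} = -9 + \frac{-35 + 4}{8} = -9 + \frac{1}{8} \left(-31\right) = -9 - \frac{31}{8} = - \frac{103}{8} \approx -12.875$)
$t{\left(R,v \right)} = \frac{61417}{8} - \frac{647 v}{8}$ ($t{\left(R,v \right)} = -6 + \left(-95 + v\right) \left(-68 - \frac{103}{8}\right) = -6 + \left(-95 + v\right) \left(- \frac{647}{8}\right) = -6 - \left(- \frac{61465}{8} + \frac{647 v}{8}\right) = \frac{61417}{8} - \frac{647 v}{8}$)
$\frac{t{\left(47,-4 \right)}}{s} = \frac{\frac{61417}{8} - - \frac{647}{2}}{11} = \left(\frac{61417}{8} + \frac{647}{2}\right) \frac{1}{11} = \frac{64005}{8} \cdot \frac{1}{11} = \frac{64005}{88}$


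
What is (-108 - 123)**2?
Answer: 53361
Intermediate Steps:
(-108 - 123)**2 = (-231)**2 = 53361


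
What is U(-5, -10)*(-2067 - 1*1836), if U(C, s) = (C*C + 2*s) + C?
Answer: 0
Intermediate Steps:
U(C, s) = C + C² + 2*s (U(C, s) = (C² + 2*s) + C = C + C² + 2*s)
U(-5, -10)*(-2067 - 1*1836) = (-5 + (-5)² + 2*(-10))*(-2067 - 1*1836) = (-5 + 25 - 20)*(-2067 - 1836) = 0*(-3903) = 0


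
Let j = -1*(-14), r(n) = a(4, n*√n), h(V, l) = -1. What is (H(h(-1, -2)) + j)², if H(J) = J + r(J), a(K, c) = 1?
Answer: 196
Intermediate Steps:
r(n) = 1
H(J) = 1 + J (H(J) = J + 1 = 1 + J)
j = 14
(H(h(-1, -2)) + j)² = ((1 - 1) + 14)² = (0 + 14)² = 14² = 196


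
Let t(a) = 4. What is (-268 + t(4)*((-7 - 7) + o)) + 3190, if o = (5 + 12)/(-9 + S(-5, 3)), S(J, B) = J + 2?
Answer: 8581/3 ≈ 2860.3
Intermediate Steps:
S(J, B) = 2 + J
o = -17/12 (o = (5 + 12)/(-9 + (2 - 5)) = 17/(-9 - 3) = 17/(-12) = 17*(-1/12) = -17/12 ≈ -1.4167)
(-268 + t(4)*((-7 - 7) + o)) + 3190 = (-268 + 4*((-7 - 7) - 17/12)) + 3190 = (-268 + 4*(-14 - 17/12)) + 3190 = (-268 + 4*(-185/12)) + 3190 = (-268 - 185/3) + 3190 = -989/3 + 3190 = 8581/3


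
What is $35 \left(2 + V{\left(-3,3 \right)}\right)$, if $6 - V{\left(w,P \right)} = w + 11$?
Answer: $0$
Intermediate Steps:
$V{\left(w,P \right)} = -5 - w$ ($V{\left(w,P \right)} = 6 - \left(w + 11\right) = 6 - \left(11 + w\right) = -5 - w$)
$35 \left(2 + V{\left(-3,3 \right)}\right) = 35 \left(2 - 2\right) = 35 \cdot 0 = 0$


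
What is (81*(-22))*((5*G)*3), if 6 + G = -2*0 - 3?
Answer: 240570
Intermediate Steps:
G = -9 (G = -6 + (-2*0 - 3) = -6 + (0 - 3) = -6 - 3 = -9)
(81*(-22))*((5*G)*3) = (81*(-22))*((5*(-9))*3) = -(-80190)*3 = -1782*(-135) = 240570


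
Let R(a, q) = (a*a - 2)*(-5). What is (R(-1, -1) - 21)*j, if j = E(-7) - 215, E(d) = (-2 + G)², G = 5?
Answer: 3296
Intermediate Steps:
E(d) = 9 (E(d) = (-2 + 5)² = 3² = 9)
j = -206 (j = 9 - 215 = -206)
R(a, q) = 10 - 5*a² (R(a, q) = (a² - 2)*(-5) = (-2 + a²)*(-5) = 10 - 5*a²)
(R(-1, -1) - 21)*j = ((10 - 5*(-1)²) - 21)*(-206) = ((10 - 5*1) - 21)*(-206) = ((10 - 5) - 21)*(-206) = (5 - 21)*(-206) = -16*(-206) = 3296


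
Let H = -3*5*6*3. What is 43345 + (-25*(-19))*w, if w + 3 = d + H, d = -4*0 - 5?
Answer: -88705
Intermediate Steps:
H = -270 (H = -90*3 = -3*90 = -270)
d = -5 (d = 0 - 5 = -5)
w = -278 (w = -3 + (-5 - 270) = -3 - 275 = -278)
43345 + (-25*(-19))*w = 43345 - 25*(-19)*(-278) = 43345 + 475*(-278) = 43345 - 132050 = -88705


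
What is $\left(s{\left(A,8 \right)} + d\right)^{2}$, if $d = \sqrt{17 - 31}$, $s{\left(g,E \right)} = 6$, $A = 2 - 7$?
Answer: $\left(6 + i \sqrt{14}\right)^{2} \approx 22.0 + 44.9 i$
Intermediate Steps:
$A = -5$ ($A = 2 - 7 = -5$)
$d = i \sqrt{14}$ ($d = \sqrt{-14} = i \sqrt{14} \approx 3.7417 i$)
$\left(s{\left(A,8 \right)} + d\right)^{2} = \left(6 + i \sqrt{14}\right)^{2}$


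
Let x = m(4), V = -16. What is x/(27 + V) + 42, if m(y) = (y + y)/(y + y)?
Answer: 463/11 ≈ 42.091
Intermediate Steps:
m(y) = 1 (m(y) = (2*y)/((2*y)) = (2*y)*(1/(2*y)) = 1)
x = 1
x/(27 + V) + 42 = 1/(27 - 16) + 42 = 1/11 + 42 = 463/11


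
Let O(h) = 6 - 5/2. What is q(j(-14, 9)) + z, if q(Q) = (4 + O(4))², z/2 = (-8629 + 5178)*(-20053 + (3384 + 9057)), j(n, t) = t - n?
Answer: 210152321/4 ≈ 5.2538e+7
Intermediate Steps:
O(h) = 7/2 (O(h) = 6 - 5*½ = 6 - 5/2 = 7/2)
z = 52538024 (z = 2*((-8629 + 5178)*(-20053 + (3384 + 9057))) = 2*(-3451*(-20053 + 12441)) = 2*(-3451*(-7612)) = 2*26269012 = 52538024)
q(Q) = 225/4 (q(Q) = (4 + 7/2)² = (15/2)² = 225/4)
q(j(-14, 9)) + z = 225/4 + 52538024 = 210152321/4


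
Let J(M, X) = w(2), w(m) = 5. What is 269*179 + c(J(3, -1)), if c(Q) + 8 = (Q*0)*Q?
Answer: 48143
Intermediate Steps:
J(M, X) = 5
c(Q) = -8 (c(Q) = -8 + (Q*0)*Q = -8 + 0*Q = -8 + 0 = -8)
269*179 + c(J(3, -1)) = 269*179 - 8 = 48151 - 8 = 48143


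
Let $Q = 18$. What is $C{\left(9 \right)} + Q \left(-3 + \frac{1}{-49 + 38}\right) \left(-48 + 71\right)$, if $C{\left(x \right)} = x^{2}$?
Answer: $- \frac{13185}{11} \approx -1198.6$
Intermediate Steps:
$C{\left(9 \right)} + Q \left(-3 + \frac{1}{-49 + 38}\right) \left(-48 + 71\right) = 9^{2} + 18 \left(-3 + \frac{1}{-49 + 38}\right) \left(-48 + 71\right) = 81 + 18 \left(-3 + \frac{1}{-11}\right) 23 = 81 + 18 \left(-3 - \frac{1}{11}\right) 23 = 81 + 18 \left(\left(- \frac{34}{11}\right) 23\right) = 81 + 18 \left(- \frac{782}{11}\right) = 81 - \frac{14076}{11} = - \frac{13185}{11}$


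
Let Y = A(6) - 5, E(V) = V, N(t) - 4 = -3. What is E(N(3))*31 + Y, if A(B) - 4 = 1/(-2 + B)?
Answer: 121/4 ≈ 30.250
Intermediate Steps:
N(t) = 1 (N(t) = 4 - 3 = 1)
A(B) = 4 + 1/(-2 + B)
Y = -¾ (Y = (-7 + 4*6)/(-2 + 6) - 5 = (-7 + 24)/4 - 5 = (¼)*17 - 5 = 17/4 - 5 = -¾ ≈ -0.75000)
E(N(3))*31 + Y = 1*31 - ¾ = 31 - ¾ = 121/4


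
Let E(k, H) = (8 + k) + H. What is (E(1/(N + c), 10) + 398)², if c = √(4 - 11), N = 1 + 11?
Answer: (-23718657*I + 4154176*√7)/(-137*I + 24*√7) ≈ 1.7312e+5 - 14.581*I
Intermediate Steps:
N = 12
c = I*√7 (c = √(-7) = I*√7 ≈ 2.6458*I)
E(k, H) = 8 + H + k
(E(1/(N + c), 10) + 398)² = ((8 + 10 + 1/(12 + I*√7)) + 398)² = ((18 + 1/(12 + I*√7)) + 398)² = (416 + 1/(12 + I*√7))²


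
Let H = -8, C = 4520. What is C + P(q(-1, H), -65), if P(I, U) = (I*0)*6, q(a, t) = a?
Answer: 4520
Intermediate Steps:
P(I, U) = 0 (P(I, U) = 0*6 = 0)
C + P(q(-1, H), -65) = 4520 + 0 = 4520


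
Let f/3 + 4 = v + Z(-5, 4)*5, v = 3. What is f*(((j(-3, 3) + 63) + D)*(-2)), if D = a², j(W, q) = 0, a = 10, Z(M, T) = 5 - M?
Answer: -47922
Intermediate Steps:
D = 100 (D = 10² = 100)
f = 147 (f = -12 + 3*(3 + (5 - 1*(-5))*5) = -12 + 3*(3 + (5 + 5)*5) = -12 + 3*(3 + 10*5) = -12 + 3*(3 + 50) = -12 + 3*53 = -12 + 159 = 147)
f*(((j(-3, 3) + 63) + D)*(-2)) = 147*(((0 + 63) + 100)*(-2)) = 147*((63 + 100)*(-2)) = 147*(163*(-2)) = 147*(-326) = -47922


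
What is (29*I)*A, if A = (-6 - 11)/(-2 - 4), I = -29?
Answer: -14297/6 ≈ -2382.8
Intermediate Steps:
A = 17/6 (A = -17/(-6) = -17*(-⅙) = 17/6 ≈ 2.8333)
(29*I)*A = (29*(-29))*(17/6) = -841*17/6 = -14297/6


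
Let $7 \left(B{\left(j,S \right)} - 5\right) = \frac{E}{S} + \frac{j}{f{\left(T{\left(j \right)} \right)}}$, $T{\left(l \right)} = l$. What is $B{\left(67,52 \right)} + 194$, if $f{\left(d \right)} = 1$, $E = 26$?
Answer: $\frac{2921}{14} \approx 208.64$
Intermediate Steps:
$B{\left(j,S \right)} = 5 + \frac{j}{7} + \frac{26}{7 S}$ ($B{\left(j,S \right)} = 5 + \frac{\frac{26}{S} + \frac{j}{1}}{7} = 5 + \frac{\frac{26}{S} + j 1}{7} = 5 + \frac{\frac{26}{S} + j}{7} = 5 + \frac{j + \frac{26}{S}}{7} = 5 + \left(\frac{j}{7} + \frac{26}{7 S}\right) = 5 + \frac{j}{7} + \frac{26}{7 S}$)
$B{\left(67,52 \right)} + 194 = \frac{26 + 52 \left(35 + 67\right)}{7 \cdot 52} + 194 = \frac{1}{7} \cdot \frac{1}{52} \left(26 + 52 \cdot 102\right) + 194 = \frac{1}{7} \cdot \frac{1}{52} \left(26 + 5304\right) + 194 = \frac{1}{7} \cdot \frac{1}{52} \cdot 5330 + 194 = \frac{205}{14} + 194 = \frac{2921}{14}$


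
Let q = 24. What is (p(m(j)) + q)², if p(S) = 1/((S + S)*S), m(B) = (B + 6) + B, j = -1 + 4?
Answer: 47789569/82944 ≈ 576.17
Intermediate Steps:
j = 3
m(B) = 6 + 2*B (m(B) = (6 + B) + B = 6 + 2*B)
p(S) = 1/(2*S²) (p(S) = 1/(((2*S))*S) = (1/(2*S))/S = 1/(2*S²))
(p(m(j)) + q)² = (1/(2*(6 + 2*3)²) + 24)² = (1/(2*(6 + 6)²) + 24)² = ((½)/12² + 24)² = ((½)*(1/144) + 24)² = (1/288 + 24)² = (6913/288)² = 47789569/82944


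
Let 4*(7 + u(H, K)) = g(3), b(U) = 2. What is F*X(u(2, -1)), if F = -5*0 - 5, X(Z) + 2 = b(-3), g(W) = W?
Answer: 0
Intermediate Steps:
u(H, K) = -25/4 (u(H, K) = -7 + (¼)*3 = -7 + ¾ = -25/4)
X(Z) = 0 (X(Z) = -2 + 2 = 0)
F = -5 (F = 0 - 5 = -5)
F*X(u(2, -1)) = -5*0 = 0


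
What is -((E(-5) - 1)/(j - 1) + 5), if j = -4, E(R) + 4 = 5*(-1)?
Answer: -7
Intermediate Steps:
E(R) = -9 (E(R) = -4 + 5*(-1) = -4 - 5 = -9)
-((E(-5) - 1)/(j - 1) + 5) = -((-9 - 1)/(-4 - 1) + 5) = -(-10/(-5) + 5) = -(-10*(-⅕) + 5) = -(2 + 5) = -1*7 = -7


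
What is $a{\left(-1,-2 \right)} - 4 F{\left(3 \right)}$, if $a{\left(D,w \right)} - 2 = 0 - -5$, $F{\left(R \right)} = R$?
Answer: $-5$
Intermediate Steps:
$a{\left(D,w \right)} = 7$ ($a{\left(D,w \right)} = 2 + \left(0 - -5\right) = 2 + \left(0 + 5\right) = 2 + 5 = 7$)
$a{\left(-1,-2 \right)} - 4 F{\left(3 \right)} = 7 - 12 = -5$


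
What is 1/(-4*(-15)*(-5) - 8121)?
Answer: -1/8421 ≈ -0.00011875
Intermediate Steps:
1/(-4*(-15)*(-5) - 8121) = 1/(60*(-5) - 8121) = 1/(-300 - 8121) = 1/(-8421) = -1/8421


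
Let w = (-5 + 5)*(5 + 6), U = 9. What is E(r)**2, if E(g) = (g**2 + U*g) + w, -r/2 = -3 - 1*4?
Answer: 103684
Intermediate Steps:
w = 0 (w = 0*11 = 0)
r = 14 (r = -2*(-3 - 1*4) = -2*(-3 - 4) = -2*(-7) = 14)
E(g) = g**2 + 9*g (E(g) = (g**2 + 9*g) + 0 = g**2 + 9*g)
E(r)**2 = (14*(9 + 14))**2 = (14*23)**2 = 322**2 = 103684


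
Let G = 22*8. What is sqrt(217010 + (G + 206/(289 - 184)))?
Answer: 16*sqrt(9353505)/105 ≈ 466.03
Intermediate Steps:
G = 176
sqrt(217010 + (G + 206/(289 - 184))) = sqrt(217010 + (176 + 206/(289 - 184))) = sqrt(217010 + (176 + 206/105)) = sqrt(217010 + 18686/105) = sqrt(22804736/105) = 16*sqrt(9353505)/105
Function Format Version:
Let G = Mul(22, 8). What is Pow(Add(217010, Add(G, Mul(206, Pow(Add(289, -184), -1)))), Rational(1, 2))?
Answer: Mul(Rational(16, 105), Pow(9353505, Rational(1, 2))) ≈ 466.03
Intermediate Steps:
G = 176
Pow(Add(217010, Add(G, Mul(206, Pow(Add(289, -184), -1)))), Rational(1, 2)) = Pow(Add(217010, Add(176, Mul(206, Pow(Add(289, -184), -1)))), Rational(1, 2)) = Pow(Add(217010, Add(176, Mul(206, Pow(105, -1)))), Rational(1, 2)) = Pow(Add(217010, Add(176, Mul(206, Rational(1, 105)))), Rational(1, 2)) = Pow(Add(217010, Add(176, Rational(206, 105))), Rational(1, 2)) = Pow(Add(217010, Rational(18686, 105)), Rational(1, 2)) = Pow(Rational(22804736, 105), Rational(1, 2)) = Mul(Rational(16, 105), Pow(9353505, Rational(1, 2)))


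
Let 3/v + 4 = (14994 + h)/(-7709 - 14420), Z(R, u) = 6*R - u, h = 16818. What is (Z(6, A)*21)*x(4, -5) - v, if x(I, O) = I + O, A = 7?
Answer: -73213365/120328 ≈ -608.45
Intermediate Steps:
Z(R, u) = -u + 6*R
v = -66387/120328 (v = 3/(-4 + (14994 + 16818)/(-7709 - 14420)) = 3/(-4 + 31812/(-22129)) = 3/(-4 + 31812*(-1/22129)) = 3/(-4 - 31812/22129) = 3/(-120328/22129) = 3*(-22129/120328) = -66387/120328 ≈ -0.55172)
(Z(6, A)*21)*x(4, -5) - v = ((-1*7 + 6*6)*21)*(4 - 5) - 1*(-66387/120328) = ((-7 + 36)*21)*(-1) + 66387/120328 = (29*21)*(-1) + 66387/120328 = 609*(-1) + 66387/120328 = -609 + 66387/120328 = -73213365/120328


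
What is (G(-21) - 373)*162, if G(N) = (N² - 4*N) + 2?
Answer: 24948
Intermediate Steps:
G(N) = 2 + N² - 4*N
(G(-21) - 373)*162 = ((2 + (-21)² - 4*(-21)) - 373)*162 = ((2 + 441 + 84) - 373)*162 = (527 - 373)*162 = 154*162 = 24948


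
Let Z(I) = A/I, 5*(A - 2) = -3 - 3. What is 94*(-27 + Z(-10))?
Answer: -63638/25 ≈ -2545.5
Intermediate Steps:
A = 4/5 (A = 2 + (-3 - 3)/5 = 2 + (1/5)*(-6) = 2 - 6/5 = 4/5 ≈ 0.80000)
Z(I) = 4/(5*I)
94*(-27 + Z(-10)) = 94*(-27 + (4/5)/(-10)) = 94*(-27 + (4/5)*(-1/10)) = 94*(-27 - 2/25) = 94*(-677/25) = -63638/25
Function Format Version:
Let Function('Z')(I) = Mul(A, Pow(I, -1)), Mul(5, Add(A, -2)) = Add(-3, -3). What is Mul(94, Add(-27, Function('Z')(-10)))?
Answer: Rational(-63638, 25) ≈ -2545.5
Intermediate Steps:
A = Rational(4, 5) (A = Add(2, Mul(Rational(1, 5), Add(-3, -3))) = Add(2, Mul(Rational(1, 5), -6)) = Add(2, Rational(-6, 5)) = Rational(4, 5) ≈ 0.80000)
Function('Z')(I) = Mul(Rational(4, 5), Pow(I, -1))
Mul(94, Add(-27, Function('Z')(-10))) = Mul(94, Add(-27, Mul(Rational(4, 5), Pow(-10, -1)))) = Mul(94, Add(-27, Mul(Rational(4, 5), Rational(-1, 10)))) = Mul(94, Add(-27, Rational(-2, 25))) = Mul(94, Rational(-677, 25)) = Rational(-63638, 25)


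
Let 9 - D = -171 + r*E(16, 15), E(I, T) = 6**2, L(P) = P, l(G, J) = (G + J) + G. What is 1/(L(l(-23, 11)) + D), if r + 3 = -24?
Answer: 1/1117 ≈ 0.00089526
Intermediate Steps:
l(G, J) = J + 2*G
r = -27 (r = -3 - 24 = -27)
E(I, T) = 36
D = 1152 (D = 9 - (-171 - 27*36) = 9 - (-171 - 972) = 9 - 1*(-1143) = 9 + 1143 = 1152)
1/(L(l(-23, 11)) + D) = 1/((11 + 2*(-23)) + 1152) = 1/((11 - 46) + 1152) = 1/(-35 + 1152) = 1/1117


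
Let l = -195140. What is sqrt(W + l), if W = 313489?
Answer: sqrt(118349) ≈ 344.02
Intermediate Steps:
sqrt(W + l) = sqrt(313489 - 195140) = sqrt(118349)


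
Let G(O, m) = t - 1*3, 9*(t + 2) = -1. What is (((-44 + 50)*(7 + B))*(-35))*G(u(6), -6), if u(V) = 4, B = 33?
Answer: 128800/3 ≈ 42933.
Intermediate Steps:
t = -19/9 (t = -2 + (⅑)*(-1) = -2 - ⅑ = -19/9 ≈ -2.1111)
G(O, m) = -46/9 (G(O, m) = -19/9 - 1*3 = -19/9 - 3 = -46/9)
(((-44 + 50)*(7 + B))*(-35))*G(u(6), -6) = (((-44 + 50)*(7 + 33))*(-35))*(-46/9) = ((6*40)*(-35))*(-46/9) = (240*(-35))*(-46/9) = -8400*(-46/9) = 128800/3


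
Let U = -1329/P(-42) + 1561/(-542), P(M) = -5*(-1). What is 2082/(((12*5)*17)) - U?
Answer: 6236064/23035 ≈ 270.72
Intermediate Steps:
P(M) = 5
U = -728123/2710 (U = -1329/5 + 1561/(-542) = -1329*⅕ + 1561*(-1/542) = -1329/5 - 1561/542 = -728123/2710 ≈ -268.68)
2082/(((12*5)*17)) - U = 2082/(((12*5)*17)) - 1*(-728123/2710) = 2082/((60*17)) + 728123/2710 = 2082/1020 + 728123/2710 = 2082*(1/1020) + 728123/2710 = 347/170 + 728123/2710 = 6236064/23035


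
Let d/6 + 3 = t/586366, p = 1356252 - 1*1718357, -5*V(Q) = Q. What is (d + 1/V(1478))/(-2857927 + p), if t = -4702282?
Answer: 28651224835/1395318672663168 ≈ 2.0534e-5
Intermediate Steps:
V(Q) = -Q/5
p = -362105 (p = 1356252 - 1718357 = -362105)
d = -19384140/293183 (d = -18 + 6*(-4702282/586366) = -18 + 6*(-4702282*1/586366) = -18 + 6*(-2351141/293183) = -18 - 14106846/293183 = -19384140/293183 ≈ -66.116)
(d + 1/V(1478))/(-2857927 + p) = (-19384140/293183 + 1/(-⅕*1478))/(-2857927 - 362105) = (-19384140/293183 + 1/(-1478/5))/(-3220032) = (-19384140/293183 - 5/1478)*(-1/3220032) = -28651224835/433324474*(-1/3220032) = 28651224835/1395318672663168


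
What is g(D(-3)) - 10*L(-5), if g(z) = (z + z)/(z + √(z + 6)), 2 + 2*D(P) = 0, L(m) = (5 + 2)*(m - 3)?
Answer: 1119/2 - √5/2 ≈ 558.38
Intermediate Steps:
L(m) = -21 + 7*m (L(m) = 7*(-3 + m) = -21 + 7*m)
D(P) = -1 (D(P) = -1 + (½)*0 = -1 + 0 = -1)
g(z) = 2*z/(z + √(6 + z)) (g(z) = (2*z)/(z + √(6 + z)) = 2*z/(z + √(6 + z)))
g(D(-3)) - 10*L(-5) = 2*(-1)/(-1 + √(6 - 1)) - 10*(-21 + 7*(-5)) = 2*(-1)/(-1 + √5) - 10*(-21 - 35) = -2/(-1 + √5) - 10*(-56) = -2/(-1 + √5) + 560 = 560 - 2/(-1 + √5)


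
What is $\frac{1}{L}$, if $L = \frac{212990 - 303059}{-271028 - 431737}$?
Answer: $\frac{33465}{4289} \approx 7.8025$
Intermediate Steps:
$L = \frac{4289}{33465}$ ($L = - \frac{90069}{-702765} = \left(-90069\right) \left(- \frac{1}{702765}\right) = \frac{4289}{33465} \approx 0.12816$)
$\frac{1}{L} = \frac{1}{\frac{4289}{33465}} = \frac{33465}{4289}$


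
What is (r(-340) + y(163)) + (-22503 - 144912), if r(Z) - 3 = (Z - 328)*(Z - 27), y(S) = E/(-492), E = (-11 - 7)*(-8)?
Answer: 3187492/41 ≈ 77744.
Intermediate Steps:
E = 144 (E = -18*(-8) = 144)
y(S) = -12/41 (y(S) = 144/(-492) = 144*(-1/492) = -12/41)
r(Z) = 3 + (-328 + Z)*(-27 + Z) (r(Z) = 3 + (Z - 328)*(Z - 27) = 3 + (-328 + Z)*(-27 + Z))
(r(-340) + y(163)) + (-22503 - 144912) = ((8859 + (-340)² - 355*(-340)) - 12/41) + (-22503 - 144912) = ((8859 + 115600 + 120700) - 12/41) - 167415 = (245159 - 12/41) - 167415 = 10051507/41 - 167415 = 3187492/41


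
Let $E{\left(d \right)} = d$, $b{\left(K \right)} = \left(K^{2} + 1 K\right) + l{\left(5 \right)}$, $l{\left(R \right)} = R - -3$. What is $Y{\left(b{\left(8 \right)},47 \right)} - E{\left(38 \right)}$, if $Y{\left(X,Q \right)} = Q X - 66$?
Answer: $3656$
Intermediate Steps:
$l{\left(R \right)} = 3 + R$ ($l{\left(R \right)} = R + 3 = 3 + R$)
$b{\left(K \right)} = 8 + K + K^{2}$ ($b{\left(K \right)} = \left(K^{2} + 1 K\right) + \left(3 + 5\right) = \left(K^{2} + K\right) + 8 = \left(K + K^{2}\right) + 8 = 8 + K + K^{2}$)
$Y{\left(X,Q \right)} = -66 + Q X$
$Y{\left(b{\left(8 \right)},47 \right)} - E{\left(38 \right)} = \left(-66 + 47 \left(8 + 8 + 8^{2}\right)\right) - 38 = \left(-66 + 47 \left(8 + 8 + 64\right)\right) - 38 = \left(-66 + 47 \cdot 80\right) - 38 = \left(-66 + 3760\right) - 38 = 3694 - 38 = 3656$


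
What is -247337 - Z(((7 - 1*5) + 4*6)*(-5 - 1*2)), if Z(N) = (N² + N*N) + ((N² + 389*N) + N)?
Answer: -275729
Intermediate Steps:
Z(N) = 3*N² + 390*N (Z(N) = (N² + N²) + (N² + 390*N) = 2*N² + (N² + 390*N) = 3*N² + 390*N)
-247337 - Z(((7 - 1*5) + 4*6)*(-5 - 1*2)) = -247337 - 3*((7 - 1*5) + 4*6)*(-5 - 1*2)*(130 + ((7 - 1*5) + 4*6)*(-5 - 1*2)) = -247337 - 3*((7 - 5) + 24)*(-5 - 2)*(130 + ((7 - 5) + 24)*(-5 - 2)) = -247337 - 3*(2 + 24)*(-7)*(130 + (2 + 24)*(-7)) = -247337 - 3*26*(-7)*(130 + 26*(-7)) = -247337 - 3*(-182)*(130 - 182) = -247337 - 3*(-182)*(-52) = -247337 - 1*28392 = -247337 - 28392 = -275729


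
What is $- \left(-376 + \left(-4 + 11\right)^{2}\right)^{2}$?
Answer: $-106929$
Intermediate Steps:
$- \left(-376 + \left(-4 + 11\right)^{2}\right)^{2} = - \left(-376 + 7^{2}\right)^{2} = - \left(-376 + 49\right)^{2} = - \left(-327\right)^{2} = \left(-1\right) 106929 = -106929$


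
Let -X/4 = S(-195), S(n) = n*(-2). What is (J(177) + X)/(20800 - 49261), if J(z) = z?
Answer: 461/9487 ≈ 0.048593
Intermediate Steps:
S(n) = -2*n
X = -1560 (X = -(-8)*(-195) = -4*390 = -1560)
(J(177) + X)/(20800 - 49261) = (177 - 1560)/(20800 - 49261) = -1383/(-28461) = -1383*(-1/28461) = 461/9487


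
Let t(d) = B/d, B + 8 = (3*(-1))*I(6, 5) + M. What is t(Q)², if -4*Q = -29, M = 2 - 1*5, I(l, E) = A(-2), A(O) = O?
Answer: 400/841 ≈ 0.47562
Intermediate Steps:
I(l, E) = -2
M = -3 (M = 2 - 5 = -3)
Q = 29/4 (Q = -¼*(-29) = 29/4 ≈ 7.2500)
B = -5 (B = -8 + ((3*(-1))*(-2) - 3) = -8 + (-3*(-2) - 3) = -8 + (6 - 3) = -8 + 3 = -5)
t(d) = -5/d
t(Q)² = (-5/29/4)² = (-5*4/29)² = (-20/29)² = 400/841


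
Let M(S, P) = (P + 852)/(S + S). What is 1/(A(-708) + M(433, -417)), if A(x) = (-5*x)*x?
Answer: -866/2170472685 ≈ -3.9899e-7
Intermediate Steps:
A(x) = -5*x**2
M(S, P) = (852 + P)/(2*S) (M(S, P) = (852 + P)/((2*S)) = (852 + P)*(1/(2*S)) = (852 + P)/(2*S))
1/(A(-708) + M(433, -417)) = 1/(-5*(-708)**2 + (1/2)*(852 - 417)/433) = 1/(-5*501264 + (1/2)*(1/433)*435) = 1/(-2506320 + 435/866) = 1/(-2170472685/866) = -866/2170472685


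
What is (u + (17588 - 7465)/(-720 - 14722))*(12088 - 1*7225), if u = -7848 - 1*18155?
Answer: -1952730107487/15442 ≈ -1.2646e+8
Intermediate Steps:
u = -26003 (u = -7848 - 18155 = -26003)
(u + (17588 - 7465)/(-720 - 14722))*(12088 - 1*7225) = (-26003 + (17588 - 7465)/(-720 - 14722))*(12088 - 1*7225) = (-26003 + 10123/(-15442))*(12088 - 7225) = (-26003 + 10123*(-1/15442))*4863 = (-26003 - 10123/15442)*4863 = -401548449/15442*4863 = -1952730107487/15442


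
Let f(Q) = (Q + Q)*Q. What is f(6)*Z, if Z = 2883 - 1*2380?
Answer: 36216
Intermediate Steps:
f(Q) = 2*Q**2 (f(Q) = (2*Q)*Q = 2*Q**2)
Z = 503 (Z = 2883 - 2380 = 503)
f(6)*Z = (2*6**2)*503 = (2*36)*503 = 72*503 = 36216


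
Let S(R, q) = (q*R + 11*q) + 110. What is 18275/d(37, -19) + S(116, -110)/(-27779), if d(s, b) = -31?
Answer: -507231565/861149 ≈ -589.02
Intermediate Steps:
S(R, q) = 110 + 11*q + R*q (S(R, q) = (R*q + 11*q) + 110 = (11*q + R*q) + 110 = 110 + 11*q + R*q)
18275/d(37, -19) + S(116, -110)/(-27779) = 18275/(-31) + (110 + 11*(-110) + 116*(-110))/(-27779) = 18275*(-1/31) + (110 - 1210 - 12760)*(-1/27779) = -18275/31 - 13860*(-1/27779) = -18275/31 + 13860/27779 = -507231565/861149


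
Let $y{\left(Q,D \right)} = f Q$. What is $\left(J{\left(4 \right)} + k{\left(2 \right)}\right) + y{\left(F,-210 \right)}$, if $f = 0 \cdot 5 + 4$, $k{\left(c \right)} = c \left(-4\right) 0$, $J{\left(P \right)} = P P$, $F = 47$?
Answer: $204$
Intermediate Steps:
$J{\left(P \right)} = P^{2}$
$k{\left(c \right)} = 0$ ($k{\left(c \right)} = - 4 c 0 = 0$)
$f = 4$ ($f = 0 + 4 = 4$)
$y{\left(Q,D \right)} = 4 Q$
$\left(J{\left(4 \right)} + k{\left(2 \right)}\right) + y{\left(F,-210 \right)} = \left(4^{2} + 0\right) + 4 \cdot 47 = \left(16 + 0\right) + 188 = 16 + 188 = 204$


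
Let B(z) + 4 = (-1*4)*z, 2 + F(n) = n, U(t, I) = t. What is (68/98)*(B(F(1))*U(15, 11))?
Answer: 0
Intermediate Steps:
F(n) = -2 + n
B(z) = -4 - 4*z (B(z) = -4 + (-1*4)*z = -4 - 4*z)
(68/98)*(B(F(1))*U(15, 11)) = (68/98)*((-4 - 4*(-2 + 1))*15) = (68*(1/98))*((-4 - 4*(-1))*15) = 34*((-4 + 4)*15)/49 = 34*(0*15)/49 = (34/49)*0 = 0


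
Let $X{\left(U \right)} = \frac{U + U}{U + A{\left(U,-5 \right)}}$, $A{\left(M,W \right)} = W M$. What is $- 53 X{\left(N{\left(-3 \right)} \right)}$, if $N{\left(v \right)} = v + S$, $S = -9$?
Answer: $\frac{53}{2} \approx 26.5$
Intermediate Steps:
$N{\left(v \right)} = -9 + v$ ($N{\left(v \right)} = v - 9 = -9 + v$)
$A{\left(M,W \right)} = M W$
$X{\left(U \right)} = - \frac{1}{2}$ ($X{\left(U \right)} = \frac{U + U}{U + U \left(-5\right)} = \frac{2 U}{U - 5 U} = \frac{2 U}{\left(-4\right) U} = 2 U \left(- \frac{1}{4 U}\right) = - \frac{1}{2}$)
$- 53 X{\left(N{\left(-3 \right)} \right)} = \left(-53\right) \left(- \frac{1}{2}\right) = \frac{53}{2}$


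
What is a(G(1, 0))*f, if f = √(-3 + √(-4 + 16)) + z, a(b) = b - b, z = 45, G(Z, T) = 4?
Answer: 0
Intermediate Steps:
a(b) = 0
f = 45 + √(-3 + 2*√3) (f = √(-3 + √(-4 + 16)) + 45 = √(-3 + √12) + 45 = √(-3 + 2*√3) + 45 = 45 + √(-3 + 2*√3) ≈ 45.681)
a(G(1, 0))*f = 0*(45 + √(-3 + 2*√3)) = 0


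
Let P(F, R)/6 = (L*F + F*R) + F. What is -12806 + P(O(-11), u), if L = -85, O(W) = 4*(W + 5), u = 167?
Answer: -24758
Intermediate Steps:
O(W) = 20 + 4*W (O(W) = 4*(5 + W) = 20 + 4*W)
P(F, R) = -504*F + 6*F*R (P(F, R) = 6*((-85*F + F*R) + F) = 6*(-84*F + F*R) = -504*F + 6*F*R)
-12806 + P(O(-11), u) = -12806 + 6*(20 + 4*(-11))*(-84 + 167) = -12806 + 6*(20 - 44)*83 = -12806 + 6*(-24)*83 = -12806 - 11952 = -24758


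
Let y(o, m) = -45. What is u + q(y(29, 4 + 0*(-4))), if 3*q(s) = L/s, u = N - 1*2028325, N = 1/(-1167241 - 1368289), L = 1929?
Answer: -46286236054417/22819770 ≈ -2.0283e+6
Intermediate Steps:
N = -1/2535530 (N = 1/(-2535530) = -1/2535530 ≈ -3.9439e-7)
u = -5142878887251/2535530 (u = -1/2535530 - 1*2028325 = -1/2535530 - 2028325 = -5142878887251/2535530 ≈ -2.0283e+6)
q(s) = 643/s (q(s) = (1929/s)/3 = 643/s)
u + q(y(29, 4 + 0*(-4))) = -5142878887251/2535530 + 643/(-45) = -5142878887251/2535530 + 643*(-1/45) = -5142878887251/2535530 - 643/45 = -46286236054417/22819770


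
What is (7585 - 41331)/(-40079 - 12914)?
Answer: 33746/52993 ≈ 0.63680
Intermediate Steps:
(7585 - 41331)/(-40079 - 12914) = -33746/(-52993) = -33746*(-1/52993) = 33746/52993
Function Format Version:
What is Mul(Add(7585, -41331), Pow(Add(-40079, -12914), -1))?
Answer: Rational(33746, 52993) ≈ 0.63680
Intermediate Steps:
Mul(Add(7585, -41331), Pow(Add(-40079, -12914), -1)) = Mul(-33746, Pow(-52993, -1)) = Mul(-33746, Rational(-1, 52993)) = Rational(33746, 52993)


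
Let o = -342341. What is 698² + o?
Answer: 144863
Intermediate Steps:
698² + o = 698² - 342341 = 487204 - 342341 = 144863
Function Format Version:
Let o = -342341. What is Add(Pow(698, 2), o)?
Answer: 144863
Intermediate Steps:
Add(Pow(698, 2), o) = Add(Pow(698, 2), -342341) = Add(487204, -342341) = 144863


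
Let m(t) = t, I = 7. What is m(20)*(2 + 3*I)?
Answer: 460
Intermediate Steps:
m(20)*(2 + 3*I) = 20*(2 + 3*7) = 20*(2 + 21) = 20*23 = 460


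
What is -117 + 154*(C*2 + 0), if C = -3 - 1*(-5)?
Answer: 499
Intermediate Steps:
C = 2 (C = -3 + 5 = 2)
-117 + 154*(C*2 + 0) = -117 + 154*(2*2 + 0) = -117 + 154*(4 + 0) = -117 + 154*4 = -117 + 616 = 499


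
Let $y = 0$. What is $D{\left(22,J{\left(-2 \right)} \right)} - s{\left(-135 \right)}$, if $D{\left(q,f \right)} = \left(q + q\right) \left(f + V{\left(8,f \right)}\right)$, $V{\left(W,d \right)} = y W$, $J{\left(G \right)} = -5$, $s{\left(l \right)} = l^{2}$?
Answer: $-18445$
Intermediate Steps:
$V{\left(W,d \right)} = 0$ ($V{\left(W,d \right)} = 0 W = 0$)
$D{\left(q,f \right)} = 2 f q$ ($D{\left(q,f \right)} = \left(q + q\right) \left(f + 0\right) = 2 q f = 2 f q$)
$D{\left(22,J{\left(-2 \right)} \right)} - s{\left(-135 \right)} = 2 \left(-5\right) 22 - \left(-135\right)^{2} = -220 - 18225 = -18445$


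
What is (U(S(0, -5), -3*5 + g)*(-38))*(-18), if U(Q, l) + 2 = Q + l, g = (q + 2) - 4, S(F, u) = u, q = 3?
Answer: -14364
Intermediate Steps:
g = 1 (g = (3 + 2) - 4 = 5 - 4 = 1)
U(Q, l) = -2 + Q + l (U(Q, l) = -2 + (Q + l) = -2 + Q + l)
(U(S(0, -5), -3*5 + g)*(-38))*(-18) = ((-2 - 5 + (-3*5 + 1))*(-38))*(-18) = ((-2 - 5 + (-15 + 1))*(-38))*(-18) = ((-2 - 5 - 14)*(-38))*(-18) = -21*(-38)*(-18) = 798*(-18) = -14364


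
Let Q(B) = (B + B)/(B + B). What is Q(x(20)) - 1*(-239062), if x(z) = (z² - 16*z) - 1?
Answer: 239063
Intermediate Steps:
x(z) = -1 + z² - 16*z
Q(B) = 1 (Q(B) = (2*B)/((2*B)) = (2*B)*(1/(2*B)) = 1)
Q(x(20)) - 1*(-239062) = 1 - 1*(-239062) = 1 + 239062 = 239063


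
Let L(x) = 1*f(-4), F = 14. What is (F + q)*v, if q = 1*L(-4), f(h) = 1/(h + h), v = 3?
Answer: 333/8 ≈ 41.625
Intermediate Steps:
f(h) = 1/(2*h)
L(x) = -1/8 (L(x) = 1*((1/2)/(-4)) = 1*((1/2)*(-1/4)) = 1*(-1/8) = -1/8)
q = -1/8 (q = 1*(-1/8) = -1/8 ≈ -0.12500)
(F + q)*v = (14 - 1/8)*3 = (111/8)*3 = 333/8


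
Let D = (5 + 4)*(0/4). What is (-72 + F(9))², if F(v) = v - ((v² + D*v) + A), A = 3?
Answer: 21609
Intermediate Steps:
D = 0 (D = 9*(0*(¼)) = 9*0 = 0)
F(v) = -3 + v - v² (F(v) = v - ((v² + 0*v) + 3) = v - ((v² + 0) + 3) = v - (v² + 3) = v - (3 + v²) = v + (-3 - v²) = -3 + v - v²)
(-72 + F(9))² = (-72 + (-3 + 9 - 1*9²))² = (-72 + (-3 + 9 - 1*81))² = (-72 + (-3 + 9 - 81))² = (-72 - 75)² = (-147)² = 21609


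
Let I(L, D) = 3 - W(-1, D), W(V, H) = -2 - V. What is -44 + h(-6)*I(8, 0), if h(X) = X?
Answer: -68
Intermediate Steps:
I(L, D) = 4 (I(L, D) = 3 - (-2 - 1*(-1)) = 3 - (-2 + 1) = 3 - 1*(-1) = 3 + 1 = 4)
-44 + h(-6)*I(8, 0) = -44 - 6*4 = -44 - 24 = -68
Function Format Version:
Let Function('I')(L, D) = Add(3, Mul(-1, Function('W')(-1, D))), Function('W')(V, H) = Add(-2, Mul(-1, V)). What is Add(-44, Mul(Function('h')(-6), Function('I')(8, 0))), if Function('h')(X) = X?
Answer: -68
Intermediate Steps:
Function('I')(L, D) = 4 (Function('I')(L, D) = Add(3, Mul(-1, Add(-2, Mul(-1, -1)))) = Add(3, Mul(-1, Add(-2, 1))) = Add(3, Mul(-1, -1)) = Add(3, 1) = 4)
Add(-44, Mul(Function('h')(-6), Function('I')(8, 0))) = Add(-44, Mul(-6, 4)) = Add(-44, -24) = -68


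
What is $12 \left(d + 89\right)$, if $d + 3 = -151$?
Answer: $-780$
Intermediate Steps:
$d = -154$ ($d = -3 - 151 = -154$)
$12 \left(d + 89\right) = 12 \left(-154 + 89\right) = 12 \left(-65\right) = -780$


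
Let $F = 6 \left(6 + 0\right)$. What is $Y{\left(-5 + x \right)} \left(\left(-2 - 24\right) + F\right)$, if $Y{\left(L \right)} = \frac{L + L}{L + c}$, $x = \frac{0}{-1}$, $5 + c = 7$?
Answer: $\frac{100}{3} \approx 33.333$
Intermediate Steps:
$c = 2$ ($c = -5 + 7 = 2$)
$F = 36$ ($F = 6 \cdot 6 = 36$)
$x = 0$ ($x = 0 \left(-1\right) = 0$)
$Y{\left(L \right)} = \frac{2 L}{2 + L}$ ($Y{\left(L \right)} = \frac{L + L}{L + 2} = \frac{2 L}{2 + L}$)
$Y{\left(-5 + x \right)} \left(\left(-2 - 24\right) + F\right) = \frac{2 \left(-5 + 0\right)}{2 + \left(-5 + 0\right)} \left(\left(-2 - 24\right) + 36\right) = 2 \left(-5\right) \frac{1}{2 - 5} \left(-26 + 36\right) = 2 \left(-5\right) \frac{1}{-3} \cdot 10 = 2 \left(-5\right) \left(- \frac{1}{3}\right) 10 = \frac{10}{3} \cdot 10 = \frac{100}{3}$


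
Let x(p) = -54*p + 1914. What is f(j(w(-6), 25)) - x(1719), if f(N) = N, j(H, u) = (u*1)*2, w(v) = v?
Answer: 90962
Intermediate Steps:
j(H, u) = 2*u (j(H, u) = u*2 = 2*u)
x(p) = 1914 - 54*p
f(j(w(-6), 25)) - x(1719) = 2*25 - (1914 - 54*1719) = 50 - (1914 - 92826) = 50 - 1*(-90912) = 50 + 90912 = 90962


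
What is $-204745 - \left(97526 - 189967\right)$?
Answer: $-112304$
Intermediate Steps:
$-204745 - \left(97526 - 189967\right) = -204745 - -92441 = -204745 + 92441 = -112304$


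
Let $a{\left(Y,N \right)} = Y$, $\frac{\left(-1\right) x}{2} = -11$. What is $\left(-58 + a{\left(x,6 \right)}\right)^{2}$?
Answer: $1296$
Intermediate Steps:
$x = 22$ ($x = \left(-2\right) \left(-11\right) = 22$)
$\left(-58 + a{\left(x,6 \right)}\right)^{2} = \left(-58 + 22\right)^{2} = \left(-36\right)^{2} = 1296$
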